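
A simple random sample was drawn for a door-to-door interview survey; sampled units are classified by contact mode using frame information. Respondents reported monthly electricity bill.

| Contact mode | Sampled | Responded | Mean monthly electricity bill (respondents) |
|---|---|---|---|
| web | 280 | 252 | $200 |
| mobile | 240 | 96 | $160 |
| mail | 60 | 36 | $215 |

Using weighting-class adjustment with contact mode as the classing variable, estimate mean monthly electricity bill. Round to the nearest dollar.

$185

Class response rates: web 252/280 = 90%, mobile 96/240 = 40%, mail 36/60 = 60%.
Inverse-response-rate weighting restores each class to its sampled count, so class totals weight by n_sampled:
  web: 280 × 200 = 56,000
  mobile: 240 × 160 = 38,400
  mail: 60 × 215 = 12,900
Adjusted estimate = 107,300 / 580 = 185 → $185.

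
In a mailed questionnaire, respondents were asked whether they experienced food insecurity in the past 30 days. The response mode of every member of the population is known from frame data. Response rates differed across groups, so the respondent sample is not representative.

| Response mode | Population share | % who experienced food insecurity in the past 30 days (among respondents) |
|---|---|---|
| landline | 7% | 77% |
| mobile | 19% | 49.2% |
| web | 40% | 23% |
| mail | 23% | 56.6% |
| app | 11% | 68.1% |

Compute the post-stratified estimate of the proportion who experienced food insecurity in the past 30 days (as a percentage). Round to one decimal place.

44.4%

Reweight to the known response mode distribution:
  landline: 0.07 × 77 = 5.39
  mobile: 0.19 × 49.2 = 9.348
  web: 0.4 × 23 = 9.2
  mail: 0.23 × 56.6 = 13.018
  app: 0.11 × 68.1 = 7.491
Post-stratified estimate = 44.447 → 44.4%.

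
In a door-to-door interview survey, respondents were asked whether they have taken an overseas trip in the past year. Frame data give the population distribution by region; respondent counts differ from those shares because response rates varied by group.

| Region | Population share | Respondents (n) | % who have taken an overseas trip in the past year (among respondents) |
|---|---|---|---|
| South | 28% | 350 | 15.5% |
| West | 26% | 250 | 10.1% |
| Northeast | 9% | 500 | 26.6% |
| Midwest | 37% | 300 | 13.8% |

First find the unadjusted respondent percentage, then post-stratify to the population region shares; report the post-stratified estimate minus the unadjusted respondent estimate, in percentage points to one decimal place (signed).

Naive respondent-only estimate (weights = respondent counts):
  (350/1400)×15.5 + (250/1400)×10.1 + (500/1400)×26.6 + (300/1400)×13.8 = 18.1357%
Post-stratified estimate weights by population shares:
  0.28×15.5 + 0.26×10.1 + 0.09×26.6 + 0.37×13.8 = 14.466%
Difference = 14.466 − 18.1357 = -3.6697 pp.

-3.7 percentage points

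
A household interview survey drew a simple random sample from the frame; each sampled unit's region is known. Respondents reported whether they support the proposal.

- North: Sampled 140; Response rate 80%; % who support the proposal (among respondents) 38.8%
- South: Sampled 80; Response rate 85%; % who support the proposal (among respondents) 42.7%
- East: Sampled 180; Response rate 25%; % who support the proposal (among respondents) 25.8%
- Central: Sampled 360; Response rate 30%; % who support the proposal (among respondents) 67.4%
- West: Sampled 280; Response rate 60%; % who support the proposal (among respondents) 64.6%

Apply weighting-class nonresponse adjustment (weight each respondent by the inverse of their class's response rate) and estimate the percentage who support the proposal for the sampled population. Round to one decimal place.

53.7%

Each respondent's weight = sampled/responded in their class; summing within a class gives n_sampled, so:
  North: 140 × 38.8 = 5432
  South: 80 × 42.7 = 3416
  East: 180 × 25.8 = 4644
  Central: 360 × 67.4 = 24264
  West: 280 × 64.6 = 18,088
Adjusted estimate = 55,844 / 1,040 = 53.6962 → 53.7%.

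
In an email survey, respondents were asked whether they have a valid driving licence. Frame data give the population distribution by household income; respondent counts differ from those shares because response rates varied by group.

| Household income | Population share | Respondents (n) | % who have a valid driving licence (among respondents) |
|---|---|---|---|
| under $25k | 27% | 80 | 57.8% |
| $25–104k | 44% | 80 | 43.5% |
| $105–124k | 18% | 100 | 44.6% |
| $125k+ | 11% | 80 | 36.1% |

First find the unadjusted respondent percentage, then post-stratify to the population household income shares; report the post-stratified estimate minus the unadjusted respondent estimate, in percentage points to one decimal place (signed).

+1.3 percentage points

Without adjustment, the pooled respondent share is:
  (80/340)×57.8 + (80/340)×43.5 + (100/340)×44.6 + (80/340)×36.1 = 45.4471%
Post-stratified estimate weights by population shares:
  0.27×57.8 + 0.44×43.5 + 0.18×44.6 + 0.11×36.1 = 46.745%
Difference = 46.745 − 45.4471 = 1.2979 pp.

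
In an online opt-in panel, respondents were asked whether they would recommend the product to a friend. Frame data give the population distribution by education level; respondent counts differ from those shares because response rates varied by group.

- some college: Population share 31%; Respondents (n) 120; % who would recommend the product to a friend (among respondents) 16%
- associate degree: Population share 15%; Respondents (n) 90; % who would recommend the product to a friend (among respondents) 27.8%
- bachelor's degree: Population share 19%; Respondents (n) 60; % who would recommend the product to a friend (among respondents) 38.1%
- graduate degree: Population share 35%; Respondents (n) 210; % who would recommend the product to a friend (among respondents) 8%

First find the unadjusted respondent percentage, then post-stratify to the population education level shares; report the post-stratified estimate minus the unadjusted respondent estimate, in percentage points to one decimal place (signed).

+1.7 percentage points

Without adjustment, the pooled respondent share is:
  (120/480)×16 + (90/480)×27.8 + (60/480)×38.1 + (210/480)×8 = 17.475%
Post-stratifying to population shares instead:
  0.31×16 + 0.15×27.8 + 0.19×38.1 + 0.35×8 = 19.169%
Difference = 19.169 − 17.475 = 1.694 pp.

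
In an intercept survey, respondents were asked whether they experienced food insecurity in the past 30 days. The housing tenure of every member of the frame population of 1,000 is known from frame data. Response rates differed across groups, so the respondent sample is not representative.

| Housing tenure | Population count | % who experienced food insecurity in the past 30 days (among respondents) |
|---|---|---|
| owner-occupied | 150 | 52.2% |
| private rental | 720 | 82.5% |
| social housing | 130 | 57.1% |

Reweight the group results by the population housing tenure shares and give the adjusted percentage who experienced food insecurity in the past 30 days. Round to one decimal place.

Reweight to the known housing tenure distribution:
  owner-occupied: (150/1,000) × 52.2 = 7.83
  private rental: (720/1,000) × 82.5 = 59.4
  social housing: (130/1,000) × 57.1 = 7.423
Post-stratified estimate = 74.653 → 74.7%.

74.7%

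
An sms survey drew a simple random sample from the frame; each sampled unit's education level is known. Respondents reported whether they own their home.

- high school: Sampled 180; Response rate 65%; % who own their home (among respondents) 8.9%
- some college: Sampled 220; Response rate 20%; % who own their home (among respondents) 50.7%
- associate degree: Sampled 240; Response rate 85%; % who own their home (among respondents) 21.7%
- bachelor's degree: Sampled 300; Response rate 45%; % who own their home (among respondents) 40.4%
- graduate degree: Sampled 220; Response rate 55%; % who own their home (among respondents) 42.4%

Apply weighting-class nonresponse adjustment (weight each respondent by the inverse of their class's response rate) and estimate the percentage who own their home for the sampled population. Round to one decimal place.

With weight = n_sampled/n_responded per class, the weighted class total is n_sampled:
  high school: 180 × 8.9 = 1602
  some college: 220 × 50.7 = 11,154
  associate degree: 240 × 21.7 = 5208
  bachelor's degree: 300 × 40.4 = 12,120
  graduate degree: 220 × 42.4 = 9328
Adjusted estimate = 39,412 / 1,160 = 33.9759 → 34.0%.

34.0%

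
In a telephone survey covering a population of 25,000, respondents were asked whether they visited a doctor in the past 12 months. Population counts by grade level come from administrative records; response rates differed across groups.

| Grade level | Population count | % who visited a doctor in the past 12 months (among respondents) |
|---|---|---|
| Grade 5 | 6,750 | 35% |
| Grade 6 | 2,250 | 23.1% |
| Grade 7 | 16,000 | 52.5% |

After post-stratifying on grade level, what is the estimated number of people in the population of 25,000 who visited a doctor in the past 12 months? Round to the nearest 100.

Estimated count per cell = population count × respondent percentage:
  Grade 5: 6,750 × 35% = 2362.5
  Grade 6: 2,250 × 23.1% = 519.75
  Grade 7: 16,000 × 52.5% = 8400
Estimated total = 11282.2 → 11,300.

11,300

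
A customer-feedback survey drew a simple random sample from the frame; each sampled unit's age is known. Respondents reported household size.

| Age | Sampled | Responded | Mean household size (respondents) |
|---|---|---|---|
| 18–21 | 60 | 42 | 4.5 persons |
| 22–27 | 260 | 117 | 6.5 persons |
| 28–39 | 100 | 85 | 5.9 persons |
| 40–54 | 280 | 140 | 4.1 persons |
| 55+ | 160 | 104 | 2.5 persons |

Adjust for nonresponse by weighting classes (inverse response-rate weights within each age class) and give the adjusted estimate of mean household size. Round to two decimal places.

4.77

Response rates by class: 18–21 42/60 = 70%, 22–27 117/260 = 45%, 28–39 85/100 = 85%, 40–54 140/280 = 50%, 55+ 104/160 = 65%.
With weight = n_sampled/n_responded per class, the weighted class total is n_sampled:
  18–21: 60 × 4.5 = 270
  22–27: 260 × 6.5 = 1690
  28–39: 100 × 5.9 = 590
  40–54: 280 × 4.1 = 1148
  55+: 160 × 2.5 = 400
Adjusted estimate = 4098 / 860 = 4.76512 → 4.77.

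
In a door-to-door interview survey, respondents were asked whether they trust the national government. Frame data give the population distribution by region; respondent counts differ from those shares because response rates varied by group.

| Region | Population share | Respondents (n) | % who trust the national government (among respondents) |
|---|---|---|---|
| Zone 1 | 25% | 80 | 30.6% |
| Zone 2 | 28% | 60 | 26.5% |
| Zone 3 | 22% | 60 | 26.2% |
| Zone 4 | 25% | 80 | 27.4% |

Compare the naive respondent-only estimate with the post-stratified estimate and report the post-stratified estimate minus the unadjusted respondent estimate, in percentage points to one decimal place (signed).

-0.2 percentage points

Naive respondent-only estimate (weights = respondent counts):
  (80/280)×30.6 + (60/280)×26.5 + (60/280)×26.2 + (80/280)×27.4 = 27.8643%
Post-stratifying to population shares instead:
  0.25×30.6 + 0.28×26.5 + 0.22×26.2 + 0.25×27.4 = 27.684%
Difference = 27.684 − 27.8643 = -0.1803 pp.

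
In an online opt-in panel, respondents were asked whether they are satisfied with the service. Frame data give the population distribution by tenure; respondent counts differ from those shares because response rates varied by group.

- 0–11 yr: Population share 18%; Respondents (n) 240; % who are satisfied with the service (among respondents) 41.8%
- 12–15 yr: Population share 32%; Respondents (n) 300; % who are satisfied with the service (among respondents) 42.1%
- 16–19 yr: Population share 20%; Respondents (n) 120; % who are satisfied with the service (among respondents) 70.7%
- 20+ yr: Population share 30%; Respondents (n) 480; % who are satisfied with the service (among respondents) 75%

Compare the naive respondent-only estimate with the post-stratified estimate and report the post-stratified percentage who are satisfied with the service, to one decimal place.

57.6%

Naive respondent-only estimate (weights = respondent counts):
  (240/1140)×41.8 + (300/1140)×42.1 + (120/1140)×70.7 + (480/1140)×75 = 58.9%
Post-stratifying to population shares instead:
  0.18×41.8 + 0.32×42.1 + 0.2×70.7 + 0.3×75 = 57.636%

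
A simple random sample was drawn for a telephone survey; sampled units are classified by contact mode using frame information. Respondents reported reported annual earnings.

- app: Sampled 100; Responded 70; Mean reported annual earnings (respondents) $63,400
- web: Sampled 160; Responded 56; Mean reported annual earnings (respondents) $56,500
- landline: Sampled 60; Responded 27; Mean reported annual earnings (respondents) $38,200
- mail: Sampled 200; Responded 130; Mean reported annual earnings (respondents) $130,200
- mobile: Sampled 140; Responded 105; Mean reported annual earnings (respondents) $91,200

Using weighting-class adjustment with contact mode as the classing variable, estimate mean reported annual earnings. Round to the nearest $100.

$85,600

Response rates by class: app 70/100 = 70%, web 56/160 = 35%, landline 27/60 = 45%, mail 130/200 = 65%, mobile 105/140 = 75%.
Each respondent's weight = sampled/responded in their class; summing within a class gives n_sampled, so:
  app: 100 × 63,400 = 6,340,000
  web: 160 × 56,500 = 9,040,000
  landline: 60 × 38,200 = 2,292,000
  mail: 200 × 130,200 = 26,040,000
  mobile: 140 × 91,200 = 12,768,000
Adjusted estimate = 56,480,000 / 660 = 85575.8 → $85,600.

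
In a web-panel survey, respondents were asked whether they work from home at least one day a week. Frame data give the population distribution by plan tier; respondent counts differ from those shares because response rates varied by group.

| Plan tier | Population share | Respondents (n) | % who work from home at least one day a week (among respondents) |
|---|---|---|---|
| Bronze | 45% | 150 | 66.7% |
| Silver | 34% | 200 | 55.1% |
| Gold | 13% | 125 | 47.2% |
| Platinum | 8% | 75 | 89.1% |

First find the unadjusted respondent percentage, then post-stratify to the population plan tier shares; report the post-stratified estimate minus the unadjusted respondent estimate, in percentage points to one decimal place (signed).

+0.9 percentage points

Without adjustment, the pooled respondent share is:
  (150/550)×66.7 + (200/550)×55.1 + (125/550)×47.2 + (75/550)×89.1 = 61.1045%
Post-stratifying to population shares instead:
  0.45×66.7 + 0.34×55.1 + 0.13×47.2 + 0.08×89.1 = 62.013%
Difference = 62.013 − 61.1045 = 0.9085 pp.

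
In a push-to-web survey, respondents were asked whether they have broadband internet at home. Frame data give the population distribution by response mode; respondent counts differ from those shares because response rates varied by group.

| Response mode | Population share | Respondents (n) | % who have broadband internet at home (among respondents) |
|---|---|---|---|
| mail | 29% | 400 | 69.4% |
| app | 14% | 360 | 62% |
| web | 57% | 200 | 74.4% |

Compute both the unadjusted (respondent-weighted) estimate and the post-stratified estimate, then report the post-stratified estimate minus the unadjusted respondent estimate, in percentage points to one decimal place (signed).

Naive respondent-only estimate (weights = respondent counts):
  (400/960)×69.4 + (360/960)×62 + (200/960)×74.4 = 67.6667%
Reweighting by population response mode shares:
  0.29×69.4 + 0.14×62 + 0.57×74.4 = 71.214%
Difference = 71.214 − 67.6667 = 3.5473 pp.

+3.5 percentage points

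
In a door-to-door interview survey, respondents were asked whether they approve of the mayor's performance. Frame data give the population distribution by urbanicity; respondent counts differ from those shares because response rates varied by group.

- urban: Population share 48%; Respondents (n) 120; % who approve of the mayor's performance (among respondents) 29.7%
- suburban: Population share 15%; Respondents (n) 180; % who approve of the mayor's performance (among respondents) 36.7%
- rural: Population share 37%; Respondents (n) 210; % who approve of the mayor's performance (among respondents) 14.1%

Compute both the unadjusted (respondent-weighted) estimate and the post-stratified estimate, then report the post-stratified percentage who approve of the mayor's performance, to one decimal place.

Without adjustment, the pooled respondent share is:
  (120/510)×29.7 + (180/510)×36.7 + (210/510)×14.1 = 25.7471%
Post-stratified estimate weights by population shares:
  0.48×29.7 + 0.15×36.7 + 0.37×14.1 = 24.978%

25.0%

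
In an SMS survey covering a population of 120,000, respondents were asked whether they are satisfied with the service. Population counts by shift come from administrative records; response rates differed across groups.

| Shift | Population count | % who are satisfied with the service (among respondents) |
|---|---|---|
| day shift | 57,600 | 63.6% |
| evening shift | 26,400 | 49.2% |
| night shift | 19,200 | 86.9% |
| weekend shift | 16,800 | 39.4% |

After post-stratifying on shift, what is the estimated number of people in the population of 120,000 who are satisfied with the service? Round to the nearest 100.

72,900

Each cell contributes its population count × the respondent rate:
  day shift: 57,600 × 63.6% = 36633.6
  evening shift: 26,400 × 49.2% = 12988.8
  night shift: 19,200 × 86.9% = 16684.8
  weekend shift: 16,800 × 39.4% = 6619.2
Estimated total = 72926.4 → 72,900.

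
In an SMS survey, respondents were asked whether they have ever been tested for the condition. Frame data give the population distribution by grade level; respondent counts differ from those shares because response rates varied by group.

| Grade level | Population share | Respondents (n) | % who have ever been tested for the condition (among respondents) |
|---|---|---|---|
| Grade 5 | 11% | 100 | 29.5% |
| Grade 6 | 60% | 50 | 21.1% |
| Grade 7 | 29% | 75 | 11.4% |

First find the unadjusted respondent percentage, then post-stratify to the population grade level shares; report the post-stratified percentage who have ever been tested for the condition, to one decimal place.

Naive respondent-only estimate (weights = respondent counts):
  (100/225)×29.5 + (50/225)×21.1 + (75/225)×11.4 = 21.6%
Post-stratified estimate weights by population shares:
  0.11×29.5 + 0.6×21.1 + 0.29×11.4 = 19.211%

19.2%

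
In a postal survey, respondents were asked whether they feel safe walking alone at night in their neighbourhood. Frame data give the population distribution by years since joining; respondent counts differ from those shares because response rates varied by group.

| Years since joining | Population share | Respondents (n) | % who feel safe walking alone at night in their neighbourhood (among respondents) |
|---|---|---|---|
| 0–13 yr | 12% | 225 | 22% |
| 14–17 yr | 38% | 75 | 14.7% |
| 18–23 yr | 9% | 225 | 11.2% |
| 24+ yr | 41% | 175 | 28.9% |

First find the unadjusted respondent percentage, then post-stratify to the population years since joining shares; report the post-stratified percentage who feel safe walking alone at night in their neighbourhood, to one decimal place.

21.1%

Naive respondent-only estimate (weights = respondent counts):
  (225/700)×22 + (75/700)×14.7 + (225/700)×11.2 + (175/700)×28.9 = 19.4714%
Post-stratifying to population shares instead:
  0.12×22 + 0.38×14.7 + 0.09×11.2 + 0.41×28.9 = 21.083%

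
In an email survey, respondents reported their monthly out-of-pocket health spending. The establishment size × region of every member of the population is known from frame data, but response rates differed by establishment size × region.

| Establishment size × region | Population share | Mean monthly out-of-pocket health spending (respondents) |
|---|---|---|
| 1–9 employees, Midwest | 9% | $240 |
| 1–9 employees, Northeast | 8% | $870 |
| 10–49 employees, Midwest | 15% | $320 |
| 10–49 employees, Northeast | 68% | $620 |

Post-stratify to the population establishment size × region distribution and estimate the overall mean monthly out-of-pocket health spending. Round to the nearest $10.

$560

Each cell contributes population-share × respondent value:
  1–9 employees, Midwest: 0.09 × 240 = 21.6
  1–9 employees, Northeast: 0.08 × 870 = 69.6
  10–49 employees, Midwest: 0.15 × 320 = 48
  10–49 employees, Northeast: 0.68 × 620 = 421.6
Post-stratified estimate = 560.8 → $560.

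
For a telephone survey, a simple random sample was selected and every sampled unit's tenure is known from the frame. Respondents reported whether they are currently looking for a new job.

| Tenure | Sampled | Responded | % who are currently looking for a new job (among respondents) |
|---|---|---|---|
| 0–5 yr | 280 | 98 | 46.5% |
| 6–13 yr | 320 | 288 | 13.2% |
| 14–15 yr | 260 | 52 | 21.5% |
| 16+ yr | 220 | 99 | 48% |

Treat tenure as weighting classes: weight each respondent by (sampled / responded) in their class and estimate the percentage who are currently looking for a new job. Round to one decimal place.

30.9%

Response rates by class: 0–5 yr 98/280 = 35%, 6–13 yr 288/320 = 90%, 14–15 yr 52/260 = 20%, 16+ yr 99/220 = 45%.
With weight = n_sampled/n_responded per class, the weighted class total is n_sampled:
  0–5 yr: 280 × 46.5 = 13,020
  6–13 yr: 320 × 13.2 = 4224
  14–15 yr: 260 × 21.5 = 5590
  16+ yr: 220 × 48 = 10,560
Adjusted estimate = 33,394 / 1,080 = 30.9204 → 30.9%.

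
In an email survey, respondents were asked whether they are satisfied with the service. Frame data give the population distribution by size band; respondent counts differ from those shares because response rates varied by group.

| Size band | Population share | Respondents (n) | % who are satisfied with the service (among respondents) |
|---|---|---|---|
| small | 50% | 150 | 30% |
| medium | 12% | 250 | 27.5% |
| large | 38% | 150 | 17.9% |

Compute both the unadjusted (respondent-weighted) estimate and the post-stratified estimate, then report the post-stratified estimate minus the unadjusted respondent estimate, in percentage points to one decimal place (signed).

-0.5 percentage points

Unadjusted (pooled respondent) estimate weights by respondent counts:
  (150/550)×30 + (250/550)×27.5 + (150/550)×17.9 = 25.5636%
Post-stratifying to population shares instead:
  0.5×30 + 0.12×27.5 + 0.38×17.9 = 25.102%
Difference = 25.102 − 25.5636 = -0.4616 pp.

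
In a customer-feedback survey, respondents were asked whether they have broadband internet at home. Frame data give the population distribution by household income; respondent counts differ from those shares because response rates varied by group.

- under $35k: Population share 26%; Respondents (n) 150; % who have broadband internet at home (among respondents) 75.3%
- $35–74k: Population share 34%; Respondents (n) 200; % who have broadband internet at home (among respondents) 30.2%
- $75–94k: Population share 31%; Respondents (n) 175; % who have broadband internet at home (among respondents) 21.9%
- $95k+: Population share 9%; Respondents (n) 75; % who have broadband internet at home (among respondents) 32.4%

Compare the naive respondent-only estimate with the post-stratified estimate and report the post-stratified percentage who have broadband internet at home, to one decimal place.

Naive respondent-only estimate (weights = respondent counts):
  (150/600)×75.3 + (200/600)×30.2 + (175/600)×21.9 + (75/600)×32.4 = 39.3292%
Post-stratified estimate weights by population shares:
  0.26×75.3 + 0.34×30.2 + 0.31×21.9 + 0.09×32.4 = 39.551%

39.6%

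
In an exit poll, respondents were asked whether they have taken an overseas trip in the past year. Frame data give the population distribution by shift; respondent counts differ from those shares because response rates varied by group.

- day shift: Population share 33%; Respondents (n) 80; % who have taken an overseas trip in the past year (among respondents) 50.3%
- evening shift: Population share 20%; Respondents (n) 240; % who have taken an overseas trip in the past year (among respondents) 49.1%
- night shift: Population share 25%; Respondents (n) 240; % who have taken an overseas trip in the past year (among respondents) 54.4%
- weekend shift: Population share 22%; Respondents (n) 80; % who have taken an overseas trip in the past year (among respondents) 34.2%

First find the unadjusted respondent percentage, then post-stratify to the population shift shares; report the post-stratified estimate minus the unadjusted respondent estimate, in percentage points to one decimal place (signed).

Naive respondent-only estimate (weights = respondent counts):
  (80/640)×50.3 + (240/640)×49.1 + (240/640)×54.4 + (80/640)×34.2 = 49.375%
Post-stratified estimate weights by population shares:
  0.33×50.3 + 0.2×49.1 + 0.25×54.4 + 0.22×34.2 = 47.543%
Difference = 47.543 − 49.375 = -1.832 pp.

-1.8 percentage points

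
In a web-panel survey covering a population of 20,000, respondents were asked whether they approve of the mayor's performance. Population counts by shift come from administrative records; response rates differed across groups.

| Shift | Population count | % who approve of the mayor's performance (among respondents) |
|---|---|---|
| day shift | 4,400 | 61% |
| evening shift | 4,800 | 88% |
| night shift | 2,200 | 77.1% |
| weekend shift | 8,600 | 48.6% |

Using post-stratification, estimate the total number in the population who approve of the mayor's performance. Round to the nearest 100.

Apply each group's respondent rate to its population count:
  day shift: 4,400 × 61% = 2684
  evening shift: 4,800 × 88% = 4224
  night shift: 2,200 × 77.1% = 1696.2
  weekend shift: 8,600 × 48.6% = 4179.6
Estimated total = 12783.8 → 12,800.

12,800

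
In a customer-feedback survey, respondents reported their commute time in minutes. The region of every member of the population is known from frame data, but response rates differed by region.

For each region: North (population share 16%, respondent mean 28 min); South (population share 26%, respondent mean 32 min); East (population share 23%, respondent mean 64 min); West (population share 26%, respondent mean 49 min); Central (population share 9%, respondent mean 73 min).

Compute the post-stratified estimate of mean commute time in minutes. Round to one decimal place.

Weight each group's respondent value by its population share:
  North: 0.16 × 28 = 4.48
  South: 0.26 × 32 = 8.32
  East: 0.23 × 64 = 14.72
  West: 0.26 × 49 = 12.74
  Central: 0.09 × 73 = 6.57
Post-stratified estimate = 46.83 → 46.8.

46.8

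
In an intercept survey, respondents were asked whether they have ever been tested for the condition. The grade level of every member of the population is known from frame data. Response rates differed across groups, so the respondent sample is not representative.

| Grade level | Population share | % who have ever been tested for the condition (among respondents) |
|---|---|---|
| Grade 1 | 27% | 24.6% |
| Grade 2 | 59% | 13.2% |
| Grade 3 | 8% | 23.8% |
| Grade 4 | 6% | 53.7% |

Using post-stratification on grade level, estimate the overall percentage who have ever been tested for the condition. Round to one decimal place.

Reweight to the known grade level distribution:
  Grade 1: 0.27 × 24.6 = 6.642
  Grade 2: 0.59 × 13.2 = 7.788
  Grade 3: 0.08 × 23.8 = 1.904
  Grade 4: 0.06 × 53.7 = 3.222
Post-stratified estimate = 19.556 → 19.6%.

19.6%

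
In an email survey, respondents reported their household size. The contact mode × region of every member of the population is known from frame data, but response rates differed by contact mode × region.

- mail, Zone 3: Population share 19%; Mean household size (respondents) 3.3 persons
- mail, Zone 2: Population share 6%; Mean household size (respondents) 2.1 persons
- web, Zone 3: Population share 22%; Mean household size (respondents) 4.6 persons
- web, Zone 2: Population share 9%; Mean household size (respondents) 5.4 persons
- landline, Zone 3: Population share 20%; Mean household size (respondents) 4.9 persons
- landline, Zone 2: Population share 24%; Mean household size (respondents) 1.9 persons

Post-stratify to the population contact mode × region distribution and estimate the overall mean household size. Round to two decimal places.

Reweight to the known contact mode × region distribution:
  mail, Zone 3: 0.19 × 3.3 = 0.627
  mail, Zone 2: 0.06 × 2.1 = 0.126
  web, Zone 3: 0.22 × 4.6 = 1.012
  web, Zone 2: 0.09 × 5.4 = 0.486
  landline, Zone 3: 0.2 × 4.9 = 0.98
  landline, Zone 2: 0.24 × 1.9 = 0.456
Post-stratified estimate = 3.687 → 3.69.

3.69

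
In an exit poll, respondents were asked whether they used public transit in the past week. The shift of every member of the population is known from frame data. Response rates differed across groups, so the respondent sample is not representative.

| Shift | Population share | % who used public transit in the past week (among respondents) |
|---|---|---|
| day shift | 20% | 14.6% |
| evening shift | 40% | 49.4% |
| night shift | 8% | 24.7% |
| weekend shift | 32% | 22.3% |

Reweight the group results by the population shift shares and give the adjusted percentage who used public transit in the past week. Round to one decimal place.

Post-stratification weights by population share, not respondent share:
  day shift: 0.2 × 14.6 = 2.92
  evening shift: 0.4 × 49.4 = 19.76
  night shift: 0.08 × 24.7 = 1.976
  weekend shift: 0.32 × 22.3 = 7.136
Post-stratified estimate = 31.792 → 31.8%.

31.8%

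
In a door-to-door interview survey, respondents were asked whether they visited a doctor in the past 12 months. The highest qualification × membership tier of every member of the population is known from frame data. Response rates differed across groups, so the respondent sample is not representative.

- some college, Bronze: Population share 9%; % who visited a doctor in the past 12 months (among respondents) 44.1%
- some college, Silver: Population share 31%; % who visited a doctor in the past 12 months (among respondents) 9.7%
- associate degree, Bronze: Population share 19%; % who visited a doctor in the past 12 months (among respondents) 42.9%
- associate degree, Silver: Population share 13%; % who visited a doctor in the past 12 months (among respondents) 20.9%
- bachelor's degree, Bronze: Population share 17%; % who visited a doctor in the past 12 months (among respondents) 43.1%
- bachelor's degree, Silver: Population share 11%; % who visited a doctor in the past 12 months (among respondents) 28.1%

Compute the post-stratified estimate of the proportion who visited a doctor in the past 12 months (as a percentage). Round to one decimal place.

Reweight to the known highest qualification × membership tier distribution:
  some college, Bronze: 0.09 × 44.1 = 3.969
  some college, Silver: 0.31 × 9.7 = 3.007
  associate degree, Bronze: 0.19 × 42.9 = 8.151
  associate degree, Silver: 0.13 × 20.9 = 2.717
  bachelor's degree, Bronze: 0.17 × 43.1 = 7.327
  bachelor's degree, Silver: 0.11 × 28.1 = 3.091
Post-stratified estimate = 28.262 → 28.3%.

28.3%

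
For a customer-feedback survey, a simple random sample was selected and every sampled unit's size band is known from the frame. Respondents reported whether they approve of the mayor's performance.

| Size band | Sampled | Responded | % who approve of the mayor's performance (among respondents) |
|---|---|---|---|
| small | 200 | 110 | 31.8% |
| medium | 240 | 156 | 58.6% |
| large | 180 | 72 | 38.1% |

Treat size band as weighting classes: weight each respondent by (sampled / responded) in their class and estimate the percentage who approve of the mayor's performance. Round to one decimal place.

Class response rates: small 110/200 = 55%, medium 156/240 = 65%, large 72/180 = 40%.
Inverse-response-rate weighting restores each class to its sampled count, so class totals weight by n_sampled:
  small: 200 × 31.8 = 6360
  medium: 240 × 58.6 = 14,064
  large: 180 × 38.1 = 6858
Adjusted estimate = 27,282 / 620 = 44.0032 → 44.0%.

44.0%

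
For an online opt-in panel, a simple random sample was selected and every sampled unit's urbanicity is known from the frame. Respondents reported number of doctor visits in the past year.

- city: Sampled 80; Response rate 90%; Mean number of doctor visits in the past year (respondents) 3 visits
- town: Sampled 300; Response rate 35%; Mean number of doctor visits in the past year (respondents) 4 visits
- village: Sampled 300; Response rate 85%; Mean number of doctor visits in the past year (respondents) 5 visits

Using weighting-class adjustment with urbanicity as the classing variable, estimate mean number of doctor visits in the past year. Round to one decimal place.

Each respondent's weight = sampled/responded in their class; summing within a class gives n_sampled, so:
  city: 80 × 3 = 240
  town: 300 × 4 = 1200
  village: 300 × 5 = 1500
Adjusted estimate = 2940 / 680 = 4.32353 → 4.3.

4.3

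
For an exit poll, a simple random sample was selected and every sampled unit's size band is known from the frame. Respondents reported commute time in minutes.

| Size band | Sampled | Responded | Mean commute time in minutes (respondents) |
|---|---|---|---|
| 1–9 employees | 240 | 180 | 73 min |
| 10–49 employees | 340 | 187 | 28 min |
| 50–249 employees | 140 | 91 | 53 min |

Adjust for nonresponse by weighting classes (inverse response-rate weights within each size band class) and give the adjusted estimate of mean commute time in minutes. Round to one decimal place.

47.9

Class response rates: 1–9 employees 180/240 = 75%, 10–49 employees 187/340 = 55%, 50–249 employees 91/140 = 65%.
With weight = n_sampled/n_responded per class, the weighted class total is n_sampled:
  1–9 employees: 240 × 73 = 17,520
  10–49 employees: 340 × 28 = 9520
  50–249 employees: 140 × 53 = 7420
Adjusted estimate = 34,460 / 720 = 47.8611 → 47.9.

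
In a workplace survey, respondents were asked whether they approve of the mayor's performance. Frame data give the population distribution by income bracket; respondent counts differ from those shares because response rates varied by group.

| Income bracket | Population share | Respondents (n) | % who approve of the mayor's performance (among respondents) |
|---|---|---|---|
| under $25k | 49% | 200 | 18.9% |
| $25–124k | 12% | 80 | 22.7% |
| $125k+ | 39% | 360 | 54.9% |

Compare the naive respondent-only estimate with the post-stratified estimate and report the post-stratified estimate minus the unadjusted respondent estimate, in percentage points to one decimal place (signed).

-6.2 percentage points

Without adjustment, the pooled respondent share is:
  (200/640)×18.9 + (80/640)×22.7 + (360/640)×54.9 = 39.625%
Post-stratifying to population shares instead:
  0.49×18.9 + 0.12×22.7 + 0.39×54.9 = 33.396%
Difference = 33.396 − 39.625 = -6.229 pp.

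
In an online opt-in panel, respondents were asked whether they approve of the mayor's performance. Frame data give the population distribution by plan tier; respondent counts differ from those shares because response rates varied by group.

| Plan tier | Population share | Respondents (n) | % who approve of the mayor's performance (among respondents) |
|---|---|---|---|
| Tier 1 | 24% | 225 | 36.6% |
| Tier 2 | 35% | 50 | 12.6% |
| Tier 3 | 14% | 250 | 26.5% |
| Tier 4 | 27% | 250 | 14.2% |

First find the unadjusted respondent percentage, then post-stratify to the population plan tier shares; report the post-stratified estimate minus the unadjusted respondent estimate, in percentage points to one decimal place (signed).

Naive respondent-only estimate (weights = respondent counts):
  (225/775)×36.6 + (50/775)×12.6 + (250/775)×26.5 + (250/775)×14.2 = 24.5677%
Post-stratified estimate weights by population shares:
  0.24×36.6 + 0.35×12.6 + 0.14×26.5 + 0.27×14.2 = 20.738%
Difference = 20.738 − 24.5677 = -3.8297 pp.

-3.8 percentage points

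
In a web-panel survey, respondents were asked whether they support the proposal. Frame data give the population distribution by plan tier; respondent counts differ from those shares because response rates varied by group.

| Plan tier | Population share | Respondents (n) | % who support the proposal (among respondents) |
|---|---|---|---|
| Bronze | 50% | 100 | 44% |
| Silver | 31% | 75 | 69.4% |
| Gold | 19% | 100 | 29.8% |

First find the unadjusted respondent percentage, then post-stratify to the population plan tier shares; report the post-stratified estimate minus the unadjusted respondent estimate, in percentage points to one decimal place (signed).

Without adjustment, the pooled respondent share is:
  (100/275)×44 + (75/275)×69.4 + (100/275)×29.8 = 45.7636%
Post-stratified estimate weights by population shares:
  0.5×44 + 0.31×69.4 + 0.19×29.8 = 49.176%
Difference = 49.176 − 45.7636 = 3.4124 pp.

+3.4 percentage points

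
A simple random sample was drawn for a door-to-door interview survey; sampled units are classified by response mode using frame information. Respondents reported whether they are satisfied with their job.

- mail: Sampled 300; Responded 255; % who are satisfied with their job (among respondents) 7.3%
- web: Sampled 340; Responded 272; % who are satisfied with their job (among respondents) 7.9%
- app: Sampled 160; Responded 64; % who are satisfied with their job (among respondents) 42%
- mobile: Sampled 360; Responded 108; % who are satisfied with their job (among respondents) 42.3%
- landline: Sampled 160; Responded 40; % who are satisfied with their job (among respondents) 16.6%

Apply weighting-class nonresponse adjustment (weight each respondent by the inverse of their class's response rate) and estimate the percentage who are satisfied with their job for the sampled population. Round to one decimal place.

22.3%

Class response rates: mail 255/300 = 85%, web 272/340 = 80%, app 64/160 = 40%, mobile 108/360 = 30%, landline 40/160 = 25%.
Weighting each respondent by the inverse class response rate inflates each class back to its sampled size, so the class weight is n_sampled:
  mail: 300 × 7.3 = 2190
  web: 340 × 7.9 = 2686
  app: 160 × 42 = 6720
  mobile: 360 × 42.3 = 15228
  landline: 160 × 16.6 = 2656
Adjusted estimate = 29,480 / 1,320 = 22.3333 → 22.3%.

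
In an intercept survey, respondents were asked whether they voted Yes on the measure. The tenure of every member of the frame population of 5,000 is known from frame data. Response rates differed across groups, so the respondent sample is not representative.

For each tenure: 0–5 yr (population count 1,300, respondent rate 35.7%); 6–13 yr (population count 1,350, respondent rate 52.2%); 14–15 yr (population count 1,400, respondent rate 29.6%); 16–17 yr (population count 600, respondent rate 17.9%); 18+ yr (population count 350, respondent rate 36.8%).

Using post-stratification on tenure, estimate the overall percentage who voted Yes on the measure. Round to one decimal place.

Weight each group's respondent value by its population share:
  0–5 yr: (1,300/5,000) × 35.7 = 9.282
  6–13 yr: (1,350/5,000) × 52.2 = 14.094
  14–15 yr: (1,400/5,000) × 29.6 = 8.288
  16–17 yr: (600/5,000) × 17.9 = 2.148
  18+ yr: (350/5,000) × 36.8 = 2.576
Post-stratified estimate = 36.388 → 36.4%.

36.4%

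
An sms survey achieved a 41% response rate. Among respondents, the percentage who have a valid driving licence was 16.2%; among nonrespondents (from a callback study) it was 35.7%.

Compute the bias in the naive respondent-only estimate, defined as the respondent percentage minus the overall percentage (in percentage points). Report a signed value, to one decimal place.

Nonresponse fraction = 1 − 0.41 = 0.59.
Bias = (nonresponse fraction) × (respondent percentage − nonrespondent percentage)
     = 0.59 × (16.2 − 35.7) = 0.59 × -19.5 = -11.505.

-11.5 percentage points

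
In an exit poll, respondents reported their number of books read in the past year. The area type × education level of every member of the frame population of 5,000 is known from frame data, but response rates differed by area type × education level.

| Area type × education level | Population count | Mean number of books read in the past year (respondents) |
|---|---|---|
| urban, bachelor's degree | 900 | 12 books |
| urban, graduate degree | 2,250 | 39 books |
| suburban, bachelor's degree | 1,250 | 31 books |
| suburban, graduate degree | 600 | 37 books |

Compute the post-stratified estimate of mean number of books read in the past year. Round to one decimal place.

31.9

Each cell contributes population-share × respondent value:
  urban, bachelor's degree: (900/5,000) × 12 = 2.16
  urban, graduate degree: (2,250/5,000) × 39 = 17.55
  suburban, bachelor's degree: (1,250/5,000) × 31 = 7.75
  suburban, graduate degree: (600/5,000) × 37 = 4.44
Post-stratified estimate = 31.9 → 31.9.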